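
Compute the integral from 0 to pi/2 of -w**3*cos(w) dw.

-6 - pi**3/8 + 3*pi

Integrate by parts 3 times (u = w^3, dv = -cos(w) dw).
An antiderivative is F(w) = -w**3*sin(w) - 3*w**2*cos(w) + 6*w*sin(w) + 6*cos(w).
Then F(pi/2) - F(0) = (pi*(24 - pi**2)/8) - (6) = -6 - pi**3/8 + 3*pi.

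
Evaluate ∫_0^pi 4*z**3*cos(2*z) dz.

Integrate by parts 3 times (u = z^3, dv = 4*cos(2*z) dz).
An antiderivative is F(z) = 2*z**3*sin(2*z) + 3*z**2*cos(2*z) - 3*z*sin(2*z) - 3*cos(2*z)/2.
Then F(pi) - F(0) = (-3/2 + 3*pi**2) - (-3/2) = 3*pi**2.

3*pi**2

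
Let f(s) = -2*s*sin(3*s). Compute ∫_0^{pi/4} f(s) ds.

Integrate by parts once (u = s, dv = -2*sin(3*s) ds).
An antiderivative is F(s) = 2*s*cos(3*s)/3 - 2*sin(3*s)/9.
Then F(pi/4) - F(0) = (sqrt(2)*(-3*pi - 4)/36) - (0) = sqrt(2)*(-3*pi - 4)/36.

sqrt(2)*(-3*pi - 4)/36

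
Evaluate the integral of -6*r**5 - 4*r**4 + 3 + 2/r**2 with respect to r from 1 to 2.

-419/5

By the power rule, an antiderivative is F(r) = -r**6 - 4*r**5/5 + 3*r - 2/r.
Then F(2) - F(1) = (-423/5) - (-4/5) = -419/5.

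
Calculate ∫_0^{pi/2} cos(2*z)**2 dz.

Use the identity cos^2(2*z) = (1 + cos(4*z))/2.
An antiderivative is F(z) = z/2 + sin(4*z)/8.
Then F(pi/2) - F(0) = (pi/4) - (0) = pi/4.

pi/4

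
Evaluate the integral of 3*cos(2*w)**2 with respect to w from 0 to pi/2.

Use the identity cos^2(2*w) = (1 + cos(4*w))/2.
An antiderivative is F(w) = 3*w/2 + 3*sin(4*w)/8.
Then F(pi/2) - F(0) = (3*pi/4) - (0) = 3*pi/4.

3*pi/4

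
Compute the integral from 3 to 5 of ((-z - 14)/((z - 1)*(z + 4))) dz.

Factor the denominator: z**2 + 3*z - 4 = (z + 4)(z - 1).
Partial fractions: (-z - 14)/((z - 1)*(z + 4)) = 2/(z + 4) - 3/(z - 1).
An antiderivative is F(z) = -3*log(z - 1) + 2*log(z + 4).
Then F(5) - F(3) = (log(81/64)) - (log(49/8)) = -2*log(7) - 3*log(2) + 4*log(3).

-2*log(7) - 3*log(2) + 4*log(3)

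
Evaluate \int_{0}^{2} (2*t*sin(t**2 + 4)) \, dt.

cos(4) - cos(8)

Let u = t**2 + 4, so du = 2*t dt. When t = 0, u = 4; when t = 2, u = 8.
The integral becomes ∫ sin(u) du from 4 to 8, with antiderivative -cos(u).
Back in t: F(t) = -cos(t**2 + 4).
Then F(2) - F(0) = (-cos(8)) - (-cos(4)) = cos(4) - cos(8).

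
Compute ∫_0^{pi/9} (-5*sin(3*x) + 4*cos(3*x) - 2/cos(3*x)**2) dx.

An antiderivative is F(x) = 4*sin(3*x)/3 + 5*cos(3*x)/3 - 2*tan(3*x)/3.
Then F(pi/9) - F(0) = (5/6) - (5/3) = -5/6.

-5/6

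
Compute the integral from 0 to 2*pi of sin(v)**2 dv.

Use the identity sin^2(v) = (1 - cos(2*v))/2.
An antiderivative is F(v) = v/2 - sin(2*v)/4.
Then F(2*pi) - F(0) = (pi) - (0) = pi.

pi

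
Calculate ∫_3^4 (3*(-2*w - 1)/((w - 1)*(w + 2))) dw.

-6*log(3) + 3*log(5)

Factor the denominator: w**2 + w - 2 = (w + 2)(w - 1).
Partial fractions: 3*(-2*w - 1)/((w - 1)*(w + 2)) = -3/(w + 2) - 3/(w - 1).
An antiderivative is F(w) = -3*log(w - 1) - 3*log(w + 2).
Then F(4) - F(3) = (-6*log(3) - 3*log(2)) - (-3*log(5) - 3*log(2)) = -6*log(3) + 3*log(5).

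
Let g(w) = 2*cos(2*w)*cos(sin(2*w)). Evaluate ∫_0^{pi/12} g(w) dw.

Let u = sin(2*w), so du = 2*cos(2*w) dw. When w = 0, u = 0; when w = pi/12, u = 1/2.
The integral becomes ∫ cos(u) du from 0 to 1/2, with antiderivative sin(u).
Back in w: F(w) = sin(sin(2*w)).
Then F(pi/12) - F(0) = (sin(1/2)) - (0) = sin(1/2).

sin(1/2)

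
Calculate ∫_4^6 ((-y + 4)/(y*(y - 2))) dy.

Factor the denominator: y**2 - 2*y = y(y - 2).
Partial fractions: (-y + 4)/(y*(y - 2)) = -2/y + 1/(y - 2).
An antiderivative is F(y) = -2*log(y) + log(y - 2).
Then F(6) - F(4) = (-log(9)) - (-log(8)) = log(8/9).

log(8/9)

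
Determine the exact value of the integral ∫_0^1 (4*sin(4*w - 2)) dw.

0

Let u = 4*w - 2, so du = 4 dw. When w = 0, u = -2; when w = 1, u = 2.
The integral becomes ∫ sin(u) du from -2 to 2, with antiderivative -cos(u).
Back in w: F(w) = -cos(4*w - 2).
Then F(1) - F(0) = (-cos(2)) - (-cos(2)) = 0.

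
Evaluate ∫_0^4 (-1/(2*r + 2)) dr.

-log(10)/2 + log(2)/2

An antiderivative is F(r) = -log(2*r + 2)/2.
Then F(4) - F(0) = (-log(10)/2) - (-log(2)/2) = -log(10)/2 + log(2)/2.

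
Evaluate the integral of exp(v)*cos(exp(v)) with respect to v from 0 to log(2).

Let u = exp(v), so du = exp(v) dv. When v = 0, u = 1; when v = log(2), u = 2.
The integral becomes ∫ cos(u) du from 1 to 2, with antiderivative sin(u).
Back in v: F(v) = sin(exp(v)).
Then F(log(2)) - F(0) = (sin(2)) - (sin(1)) = -sin(1) + sin(2).

-sin(1) + sin(2)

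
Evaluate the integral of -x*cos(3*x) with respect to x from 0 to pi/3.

Integrate by parts once (u = x, dv = -cos(3*x) dx).
An antiderivative is F(x) = -x*sin(3*x)/3 - cos(3*x)/9.
Then F(pi/3) - F(0) = (1/9) - (-1/9) = 2/9.

2/9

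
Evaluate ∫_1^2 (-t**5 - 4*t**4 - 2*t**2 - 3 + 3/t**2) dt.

By the power rule, an antiderivative is F(t) = -t**6/6 - 4*t**5/5 - 2*t**3/3 - 3*t - 3/t.
Then F(2) - F(1) = (-491/10) - (-229/30) = -622/15.

-622/15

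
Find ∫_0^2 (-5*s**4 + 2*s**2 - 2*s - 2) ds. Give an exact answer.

-104/3

By the power rule, an antiderivative is F(s) = -s**5 + 2*s**3/3 - s**2 - 2*s.
Then F(2) - F(0) = (-104/3) - (0) = -104/3.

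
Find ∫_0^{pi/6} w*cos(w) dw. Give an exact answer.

-1 + pi/12 + sqrt(3)/2

Integrate by parts once (u = w, dv = cos(w) dw).
An antiderivative is F(w) = w*sin(w) + cos(w).
Then F(pi/6) - F(0) = (pi/12 + sqrt(3)/2) - (1) = -1 + pi/12 + sqrt(3)/2.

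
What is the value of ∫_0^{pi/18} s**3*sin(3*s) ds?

-1/27 - sqrt(3)*pi**3/34992 + pi**2/1944 + sqrt(3)*pi/162

Integrate by parts 3 times (u = s^3, dv = sin(3*s) ds).
An antiderivative is F(s) = -s**3*cos(3*s)/3 + s**2*sin(3*s)/3 + 2*s*cos(3*s)/9 - 2*sin(3*s)/27.
Then F(pi/18) - F(0) = (-1/27 - sqrt(3)*pi**3/34992 + pi**2/1944 + sqrt(3)*pi/162) - (0) = -1/27 - sqrt(3)*pi**3/34992 + pi**2/1944 + sqrt(3)*pi/162.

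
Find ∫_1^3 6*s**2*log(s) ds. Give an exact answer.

-52/3 + 54*log(3)

Integrate by parts once (u = ln s, dv = 6*s**2 ds).
An antiderivative is F(s) = 2*s**3*(3*log(s) - 1)/3.
Then F(3) - F(1) = (-18 + 54*log(3)) - (-2/3) = -52/3 + 54*log(3).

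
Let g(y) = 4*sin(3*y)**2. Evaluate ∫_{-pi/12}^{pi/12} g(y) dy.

-2/3 + pi/3

Use the identity sin^2(3*y) = (1 - cos(6*y))/2.
An antiderivative is F(y) = 2*y - sin(6*y)/3.
Then F(pi/12) - F(-pi/12) = (-1/3 + pi/6) - (1/3 - pi/6) = -2/3 + pi/3.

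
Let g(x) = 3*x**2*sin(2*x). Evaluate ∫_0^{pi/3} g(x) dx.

Integrate by parts twice (u = x^2, dv = 3*sin(2*x) dx).
An antiderivative is F(x) = -3*x**2*cos(2*x)/2 + 3*x*sin(2*x)/2 + 3*cos(2*x)/4.
Then F(pi/3) - F(0) = (-3/8 + pi**2/12 + sqrt(3)*pi/4) - (3/4) = -9/8 + pi**2/12 + sqrt(3)*pi/4.

-9/8 + pi**2/12 + sqrt(3)*pi/4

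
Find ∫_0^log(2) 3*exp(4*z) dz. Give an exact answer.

Let u = exp(z), so du = exp(z) dz. When z = 0, u = 1; when z = log(2), u = 2.
The integral becomes 3·∫ u**3 du from 1 to 2, with antiderivative 3*u**4/4.
Back in z: F(z) = 3*exp(4*z)/4.
Then F(log(2)) - F(0) = (12) - (3/4) = 45/4.

45/4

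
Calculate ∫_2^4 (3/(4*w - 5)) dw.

An antiderivative is F(w) = 3*log(4*w - 5)/4.
Then F(4) - F(2) = (3*log(11)/4) - (3*log(3)/4) = -3*log(3)/4 + 3*log(11)/4.

-3*log(3)/4 + 3*log(11)/4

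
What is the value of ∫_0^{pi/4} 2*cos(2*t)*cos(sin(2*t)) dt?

Let u = sin(2*t), so du = 2*cos(2*t) dt. When t = 0, u = 0; when t = pi/4, u = 1.
The integral becomes ∫ cos(u) du from 0 to 1, with antiderivative sin(u).
Back in t: F(t) = sin(sin(2*t)).
Then F(pi/4) - F(0) = (sin(1)) - (0) = sin(1).

sin(1)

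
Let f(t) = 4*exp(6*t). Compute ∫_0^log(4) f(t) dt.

Let u = exp(t), so du = exp(t) dt. When t = 0, u = 1; when t = log(4), u = 4.
The integral becomes 4·∫ u**5 du from 1 to 4, with antiderivative 2*u**6/3.
Back in t: F(t) = 2*exp(6*t)/3.
Then F(log(4)) - F(0) = (8192/3) - (2/3) = 2730.

2730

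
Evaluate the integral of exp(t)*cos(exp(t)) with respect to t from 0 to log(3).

Let u = exp(t), so du = exp(t) dt. When t = 0, u = 1; when t = log(3), u = 3.
The integral becomes ∫ cos(u) du from 1 to 3, with antiderivative sin(u).
Back in t: F(t) = sin(exp(t)).
Then F(log(3)) - F(0) = (sin(3)) - (sin(1)) = -sin(1) + sin(3).

-sin(1) + sin(3)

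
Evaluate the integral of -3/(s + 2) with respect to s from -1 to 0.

-log(8)

An antiderivative is F(s) = -3*log(s + 2).
Then F(0) - F(-1) = (-log(8)) - (0) = -log(8).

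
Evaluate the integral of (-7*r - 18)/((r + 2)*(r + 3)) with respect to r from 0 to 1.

Factor the denominator: r**2 + 5*r + 6 = (r + 3)(r + 2).
Partial fractions: (-7*r - 18)/((r + 2)*(r + 3)) = -3/(r + 3) - 4/(r + 2).
An antiderivative is F(r) = -4*log(r + 2) - 3*log(r + 3).
Then F(1) - F(0) = (-4*log(3) - 6*log(2)) - (-3*log(3) - 4*log(2)) = -log(12).

-log(12)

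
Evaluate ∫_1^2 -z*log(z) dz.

Integrate by parts once (u = ln z, dv = -z dz).
An antiderivative is F(z) = -z**2*(2*log(z) - 1)/4.
Then F(2) - F(1) = (1 - log(4)) - (1/4) = 3/4 - log(4).

3/4 - log(4)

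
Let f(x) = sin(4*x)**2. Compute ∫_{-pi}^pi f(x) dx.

pi

Use the identity sin^2(4*x) = (1 - cos(8*x))/2.
An antiderivative is F(x) = x/2 - sin(8*x)/16.
Then F(pi) - F(-pi) = (pi/2) - (-pi/2) = pi.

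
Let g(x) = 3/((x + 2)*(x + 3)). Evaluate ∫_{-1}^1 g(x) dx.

Factor the denominator: x**2 + 5*x + 6 = (x + 3)(x + 2).
Partial fractions: 3/((x + 2)*(x + 3)) = -3/(x + 3) + 3/(x + 2).
An antiderivative is F(x) = 3*log(x + 2) - 3*log(x + 3).
Then F(1) - F(-1) = (log(27/64)) - (-log(8)) = log(27/8).

log(27/8)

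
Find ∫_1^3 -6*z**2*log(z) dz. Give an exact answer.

52/3 - 54*log(3)

Integrate by parts once (u = ln z, dv = -6*z**2 dz).
An antiderivative is F(z) = -2*z**3*(3*log(z) - 1)/3.
Then F(3) - F(1) = (18 - 54*log(3)) - (2/3) = 52/3 - 54*log(3).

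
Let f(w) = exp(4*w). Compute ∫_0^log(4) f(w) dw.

255/4

Let u = exp(w), so du = exp(w) dw. When w = 0, u = 1; when w = log(4), u = 4.
The integral becomes ∫ u**3 du from 1 to 4, with antiderivative u**4/4.
Back in w: F(w) = exp(4*w)/4.
Then F(log(4)) - F(0) = (64) - (1/4) = 255/4.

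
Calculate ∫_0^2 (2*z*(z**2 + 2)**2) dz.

Let u = z**2 + 2, so du = 2*z dz. When z = 0, u = 2; when z = 2, u = 6.
The integral becomes ∫ u**2 du from 2 to 6, with antiderivative u**3/3.
Back in z: F(z) = (z**2 + 2)**3/3.
Then F(2) - F(0) = (72) - (8/3) = 208/3.

208/3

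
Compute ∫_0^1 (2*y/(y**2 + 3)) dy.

log(4/3)

Let u = y**2 + 3, so du = 2*y dy. When y = 0, u = 3; when y = 1, u = 4.
The integral becomes ∫ 1/u du from 3 to 4, with antiderivative log(u).
Back in y: F(y) = log(y**2 + 3).
Then F(1) - F(0) = (log(4)) - (log(3)) = log(4/3).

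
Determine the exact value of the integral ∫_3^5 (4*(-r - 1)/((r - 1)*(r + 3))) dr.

Factor the denominator: r**2 + 2*r - 3 = (r + 3)(r - 1).
Partial fractions: 4*(-r - 1)/((r - 1)*(r + 3)) = -2/(r + 3) - 2/(r - 1).
An antiderivative is F(r) = -2*log(r - 1) - 2*log(r + 3).
Then F(5) - F(3) = (-10*log(2)) - (-4*log(2) - 2*log(3)) = log(9/64).

log(9/64)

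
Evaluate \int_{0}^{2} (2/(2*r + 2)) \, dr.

Let u = 2*r + 2, so du = 2 dr. When r = 0, u = 2; when r = 2, u = 6.
The integral becomes ∫ 1/u du from 2 to 6, with antiderivative log(u).
Back in r: F(r) = log(2*r + 2).
Then F(2) - F(0) = (log(6)) - (log(2)) = log(3).

log(3)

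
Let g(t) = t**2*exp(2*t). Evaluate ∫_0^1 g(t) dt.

-1/4 + exp(2)/4

Integrate by parts twice (u = t^2, dv = exp(2*t) dt).
An antiderivative is F(t) = (2*t**2 - 2*t + 1)*exp(2*t)/4.
Then F(1) - F(0) = (exp(2)/4) - (1/4) = -1/4 + exp(2)/4.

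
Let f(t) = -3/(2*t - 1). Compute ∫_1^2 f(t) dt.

-3*log(3)/2

An antiderivative is F(t) = -3*log(2*t - 1)/2.
Then F(2) - F(1) = (-3*log(3)/2) - (0) = -3*log(3)/2.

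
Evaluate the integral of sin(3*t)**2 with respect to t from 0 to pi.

Use the identity sin^2(3*t) = (1 - cos(6*t))/2.
An antiderivative is F(t) = t/2 - sin(6*t)/12.
Then F(pi) - F(0) = (pi/2) - (0) = pi/2.

pi/2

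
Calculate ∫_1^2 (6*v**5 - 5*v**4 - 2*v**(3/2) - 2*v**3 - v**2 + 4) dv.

809/30 - 16*sqrt(2)/5

By the power rule, an antiderivative is F(v) = v**6 - 4*v**(5/2)/5 - v**5 - v**4/2 - v**3/3 + 4*v.
Then F(2) - F(1) = (88/3 - 16*sqrt(2)/5) - (71/30) = 809/30 - 16*sqrt(2)/5.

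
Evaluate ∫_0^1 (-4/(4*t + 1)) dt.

An antiderivative is F(t) = -log(4*t + 1).
Then F(1) - F(0) = (-log(5)) - (0) = -log(5).

-log(5)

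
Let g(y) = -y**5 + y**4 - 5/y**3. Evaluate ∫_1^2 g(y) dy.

By the power rule, an antiderivative is F(y) = -y**6/6 + y**5/5 + 5/(2*y**2).
Then F(2) - F(1) = (-437/120) - (38/15) = -247/40.

-247/40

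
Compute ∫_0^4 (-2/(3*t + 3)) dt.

-2*log(5)/3

An antiderivative is F(t) = -2*log(3*t + 3)/3.
Then F(4) - F(0) = (-2*log(15)/3) - (-2*log(3)/3) = -2*log(5)/3.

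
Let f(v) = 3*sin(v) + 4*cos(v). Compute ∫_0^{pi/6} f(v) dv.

5 - 3*sqrt(3)/2

An antiderivative is F(v) = 4*sin(v) - 3*cos(v).
Then F(pi/6) - F(0) = (2 - 3*sqrt(3)/2) - (-3) = 5 - 3*sqrt(3)/2.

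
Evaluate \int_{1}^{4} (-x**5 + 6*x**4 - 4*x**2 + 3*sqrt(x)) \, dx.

By the power rule, an antiderivative is F(x) = -x**6/6 + 6*x**5/5 + 2*x**(3/2) - 4*x**3/3.
Then F(4) - F(1) = (2384/5) - (17/10) = 4751/10.

4751/10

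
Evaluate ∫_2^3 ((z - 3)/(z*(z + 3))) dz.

log(24/25)

Factor the denominator: z**2 + 3*z = (z + 3)z.
Partial fractions: (z - 3)/(z*(z + 3)) = 2/(z + 3) - 1/z.
An antiderivative is F(z) = -log(z) + 2*log(z + 3).
Then F(3) - F(2) = (log(12)) - (log(25/2)) = log(24/25).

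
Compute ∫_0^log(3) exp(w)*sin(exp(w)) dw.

cos(1) - cos(3)

Let u = exp(w), so du = exp(w) dw. When w = 0, u = 1; when w = log(3), u = 3.
The integral becomes ∫ sin(u) du from 1 to 3, with antiderivative -cos(u).
Back in w: F(w) = -cos(exp(w)).
Then F(log(3)) - F(0) = (-cos(3)) - (-cos(1)) = cos(1) - cos(3).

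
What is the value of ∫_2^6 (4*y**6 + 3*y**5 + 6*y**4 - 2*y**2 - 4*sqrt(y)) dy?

-16*sqrt(6) + 16*sqrt(2)/3 + 20195744/105

By the power rule, an antiderivative is F(y) = 4*y**7/7 + y**6/2 + 6*y**5/5 - 8*y**(3/2)/3 - 2*y**3/3.
Then F(6) - F(2) = (6736752/35 - 16*sqrt(6)) - (14512/105 - 16*sqrt(2)/3) = -16*sqrt(6) + 16*sqrt(2)/3 + 20195744/105.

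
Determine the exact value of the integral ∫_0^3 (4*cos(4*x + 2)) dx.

-sin(2) + sin(14)

Let u = 4*x + 2, so du = 4 dx. When x = 0, u = 2; when x = 3, u = 14.
The integral becomes ∫ cos(u) du from 2 to 14, with antiderivative sin(u).
Back in x: F(x) = sin(4*x + 2).
Then F(3) - F(0) = (sin(14)) - (sin(2)) = -sin(2) + sin(14).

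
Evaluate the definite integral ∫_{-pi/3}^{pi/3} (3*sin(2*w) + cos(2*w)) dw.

sqrt(3)/2

An antiderivative is F(w) = sin(2*w)/2 - 3*cos(2*w)/2.
Then F(pi/3) - F(-pi/3) = (sqrt(3)/4 + 3/4) - (3/4 - sqrt(3)/4) = sqrt(3)/2.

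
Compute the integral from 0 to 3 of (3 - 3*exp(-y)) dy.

An antiderivative is F(y) = 3*y + 3*exp(-y).
Then F(3) - F(0) = (3*exp(-3) + 9) - (3) = 3*exp(-3) + 6.

3*exp(-3) + 6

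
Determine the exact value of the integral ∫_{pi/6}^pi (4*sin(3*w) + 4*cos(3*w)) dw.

0

An antiderivative is F(w) = 4*sin(3*w)/3 - 4*cos(3*w)/3.
Then F(pi) - F(pi/6) = (4/3) - (4/3) = 0.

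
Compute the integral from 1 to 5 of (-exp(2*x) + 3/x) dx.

-exp(10)/2 + exp(2)/2 + 3*log(5)

An antiderivative is F(x) = -exp(2*x)/2 + 3*log(x).
Then F(5) - F(1) = (-exp(10)/2 + 3*log(5)) - (-exp(2)/2) = -exp(10)/2 + exp(2)/2 + 3*log(5).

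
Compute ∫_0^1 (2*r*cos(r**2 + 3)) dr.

Let u = r**2 + 3, so du = 2*r dr. When r = 0, u = 3; when r = 1, u = 4.
The integral becomes ∫ cos(u) du from 3 to 4, with antiderivative sin(u).
Back in r: F(r) = sin(r**2 + 3).
Then F(1) - F(0) = (sin(4)) - (sin(3)) = sin(4) - sin(3).

sin(4) - sin(3)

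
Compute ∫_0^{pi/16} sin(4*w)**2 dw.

Use the identity sin^2(4*w) = (1 - cos(8*w))/2.
An antiderivative is F(w) = w/2 - sin(8*w)/16.
Then F(pi/16) - F(0) = (-1/16 + pi/32) - (0) = -1/16 + pi/32.

-1/16 + pi/32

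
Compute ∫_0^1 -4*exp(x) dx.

An antiderivative is F(x) = -4*exp(x).
Then F(1) - F(0) = (-4*E) - (-4) = 4 - 4*E.

4 - 4*E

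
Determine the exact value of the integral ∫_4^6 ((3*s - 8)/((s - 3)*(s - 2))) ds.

log(12)

Factor the denominator: s**2 - 5*s + 6 = (s - 2)(s - 3).
Partial fractions: (3*s - 8)/((s - 3)*(s - 2)) = 2/(s - 2) + 1/(s - 3).
An antiderivative is F(s) = log(s - 3) + 2*log(s - 2).
Then F(6) - F(4) = (log(48)) - (log(4)) = log(12).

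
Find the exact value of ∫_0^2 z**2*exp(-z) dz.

Integrate by parts twice (u = z^2, dv = exp(-z) dz).
An antiderivative is F(z) = (-z**2 - 2*z - 2)*exp(-z).
Then F(2) - F(0) = (-10*exp(-2)) - (-2) = 2 - 10*exp(-2).

2 - 10*exp(-2)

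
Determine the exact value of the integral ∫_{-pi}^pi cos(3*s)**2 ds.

Use the identity cos^2(3*s) = (1 + cos(6*s))/2.
An antiderivative is F(s) = s/2 + sin(6*s)/12.
Then F(pi) - F(-pi) = (pi/2) - (-pi/2) = pi.

pi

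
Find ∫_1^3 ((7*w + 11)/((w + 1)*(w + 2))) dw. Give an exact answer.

Factor the denominator: w**2 + 3*w + 2 = (w + 2)(w + 1).
Partial fractions: (7*w + 11)/((w + 1)*(w + 2)) = 3/(w + 2) + 4/(w + 1).
An antiderivative is F(w) = 4*log(w + 1) + 3*log(w + 2).
Then F(3) - F(1) = (3*log(5) + 8*log(2)) - (4*log(2) + 3*log(3)) = -3*log(3) + 4*log(2) + 3*log(5).

-3*log(3) + 4*log(2) + 3*log(5)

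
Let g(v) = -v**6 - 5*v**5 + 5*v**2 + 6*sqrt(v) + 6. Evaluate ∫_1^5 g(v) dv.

-503032/21 + 20*sqrt(5)

By the power rule, an antiderivative is F(v) = -v**7/7 - 5*v**6/6 + 4*v**(3/2) + 5*v**3/3 + 6*v.
Then F(5) - F(1) = (-335205/14 + 20*sqrt(5)) - (449/42) = -503032/21 + 20*sqrt(5).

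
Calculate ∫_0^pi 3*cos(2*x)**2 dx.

3*pi/2

Use the identity cos^2(2*x) = (1 + cos(4*x))/2.
An antiderivative is F(x) = 3*x/2 + 3*sin(4*x)/8.
Then F(pi) - F(0) = (3*pi/2) - (0) = 3*pi/2.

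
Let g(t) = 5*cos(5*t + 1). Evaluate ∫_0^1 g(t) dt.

Let u = 5*t + 1, so du = 5 dt. When t = 0, u = 1; when t = 1, u = 6.
The integral becomes ∫ cos(u) du from 1 to 6, with antiderivative sin(u).
Back in t: F(t) = sin(5*t + 1).
Then F(1) - F(0) = (sin(6)) - (sin(1)) = -sin(1) + sin(6).

-sin(1) + sin(6)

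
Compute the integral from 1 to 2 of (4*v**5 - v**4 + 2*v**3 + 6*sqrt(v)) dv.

8*sqrt(2) + 393/10

By the power rule, an antiderivative is F(v) = 2*v**6/3 - v**5/5 + v**4/2 + 4*v**(3/2).
Then F(2) - F(1) = (8*sqrt(2) + 664/15) - (149/30) = 8*sqrt(2) + 393/10.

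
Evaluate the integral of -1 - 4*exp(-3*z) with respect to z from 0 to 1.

-7/3 + 4*exp(-3)/3

An antiderivative is F(z) = -z + 4*exp(-3*z)/3.
Then F(1) - F(0) = (-1 + 4*exp(-3)/3) - (4/3) = -7/3 + 4*exp(-3)/3.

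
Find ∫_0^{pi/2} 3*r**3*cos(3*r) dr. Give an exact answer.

Integrate by parts 3 times (u = r^3, dv = 3*cos(3*r) dr).
An antiderivative is F(r) = r**3*sin(3*r) + r**2*cos(3*r) - 2*r*sin(3*r)/3 - 2*cos(3*r)/9.
Then F(pi/2) - F(0) = (-pi**3/8 + pi/3) - (-2/9) = -pi**3/8 + 2/9 + pi/3.

-pi**3/8 + 2/9 + pi/3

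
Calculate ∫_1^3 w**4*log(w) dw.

-242/25 + 243*log(3)/5

Integrate by parts once (u = ln w, dv = w**4 dw).
An antiderivative is F(w) = w**5*(5*log(w) - 1)/25.
Then F(3) - F(1) = (-243/25 + 243*log(3)/5) - (-1/25) = -242/25 + 243*log(3)/5.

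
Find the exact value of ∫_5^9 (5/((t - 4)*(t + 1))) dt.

Factor the denominator: t**2 - 3*t - 4 = (t + 1)(t - 4).
Partial fractions: 5/((t - 4)*(t + 1)) = -1/(t + 1) + 1/(t - 4).
An antiderivative is F(t) = log(t - 4) - log(t + 1).
Then F(9) - F(5) = (-log(2)) - (-log(6)) = log(3).

log(3)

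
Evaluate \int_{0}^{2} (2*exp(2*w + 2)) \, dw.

Let u = 2*w + 2, so du = 2 dw. When w = 0, u = 2; when w = 2, u = 6.
The integral becomes ∫ exp(u) du from 2 to 6, with antiderivative exp(u).
Back in w: F(w) = exp(2*w + 2).
Then F(2) - F(0) = (exp(6)) - (exp(2)) = -exp(2) + exp(6).

-exp(2) + exp(6)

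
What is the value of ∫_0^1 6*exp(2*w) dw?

Let u = 2*w, so du = 2 dw. When w = 0, u = 0; when w = 1, u = 2.
The integral becomes 3·∫ exp(u) du from 0 to 2, with antiderivative 3*exp(u).
Back in w: F(w) = 3*exp(2*w).
Then F(1) - F(0) = (3*exp(2)) - (3) = -3 + 3*exp(2).

-3 + 3*exp(2)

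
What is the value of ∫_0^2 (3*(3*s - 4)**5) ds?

-672

Let u = 3*s - 4, so du = 3 ds. When s = 0, u = -4; when s = 2, u = 2.
The integral becomes ∫ u**5 du from -4 to 2, with antiderivative u**6/6.
Back in s: F(s) = (3*s - 4)**6/6.
Then F(2) - F(0) = (32/3) - (2048/3) = -672.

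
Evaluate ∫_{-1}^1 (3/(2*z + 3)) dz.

3*log(5)/2

An antiderivative is F(z) = 3*log(2*z + 3)/2.
Then F(1) - F(-1) = (3*log(5)/2) - (0) = 3*log(5)/2.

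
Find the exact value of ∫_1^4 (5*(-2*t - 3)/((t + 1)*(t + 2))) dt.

-5*log(5)

Factor the denominator: t**2 + 3*t + 2 = (t + 2)(t + 1).
Partial fractions: 5*(-2*t - 3)/((t + 1)*(t + 2)) = -5/(t + 2) - 5/(t + 1).
An antiderivative is F(t) = -5*log(t + 1) - 5*log(t + 2).
Then F(4) - F(1) = (-5*log(5) - 5*log(3) - 5*log(2)) - (-5*log(3) - 5*log(2)) = -5*log(5).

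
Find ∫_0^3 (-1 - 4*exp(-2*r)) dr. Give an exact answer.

An antiderivative is F(r) = -r + 2*exp(-2*r).
Then F(3) - F(0) = (-3 + 2*exp(-6)) - (2) = -5 + 2*exp(-6).

-5 + 2*exp(-6)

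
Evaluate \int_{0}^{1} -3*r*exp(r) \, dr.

Integrate by parts once (u = r, dv = -3*exp(r) dr).
An antiderivative is F(r) = (-3*r + 3)*exp(r).
Then F(1) - F(0) = (0) - (3) = -3.

-3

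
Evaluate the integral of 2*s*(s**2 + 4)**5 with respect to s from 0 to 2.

43008

Let u = s**2 + 4, so du = 2*s ds. When s = 0, u = 4; when s = 2, u = 8.
The integral becomes ∫ u**5 du from 4 to 8, with antiderivative u**6/6.
Back in s: F(s) = (s**2 + 4)**6/6.
Then F(2) - F(0) = (131072/3) - (2048/3) = 43008.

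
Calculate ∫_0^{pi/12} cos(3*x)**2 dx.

Use the identity cos^2(3*x) = (1 + cos(6*x))/2.
An antiderivative is F(x) = x/2 + sin(6*x)/12.
Then F(pi/12) - F(0) = (1/12 + pi/24) - (0) = 1/12 + pi/24.

1/12 + pi/24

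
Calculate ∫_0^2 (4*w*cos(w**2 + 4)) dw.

-2*sin(4) + 2*sin(8)

Let u = w**2 + 4, so du = 2*w dw. When w = 0, u = 4; when w = 2, u = 8.
The integral becomes 2·∫ cos(u) du from 4 to 8, with antiderivative 2*sin(u).
Back in w: F(w) = 2*sin(w**2 + 4).
Then F(2) - F(0) = (2*sin(8)) - (2*sin(4)) = -2*sin(4) + 2*sin(8).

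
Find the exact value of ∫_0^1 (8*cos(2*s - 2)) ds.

4*sin(2)

Let u = 2*s - 2, so du = 2 ds. When s = 0, u = -2; when s = 1, u = 0.
The integral becomes 4·∫ cos(u) du from -2 to 0, with antiderivative 4*sin(u).
Back in s: F(s) = 4*sin(2*s - 2).
Then F(1) - F(0) = (0) - (-4*sin(2)) = 4*sin(2).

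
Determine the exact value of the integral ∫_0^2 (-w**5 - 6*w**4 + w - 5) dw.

-856/15

By the power rule, an antiderivative is F(w) = -w**6/6 - 6*w**5/5 + w**2/2 - 5*w.
Then F(2) - F(0) = (-856/15) - (0) = -856/15.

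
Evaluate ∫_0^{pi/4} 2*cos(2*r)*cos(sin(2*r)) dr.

sin(1)

Let u = sin(2*r), so du = 2*cos(2*r) dr. When r = 0, u = 0; when r = pi/4, u = 1.
The integral becomes ∫ cos(u) du from 0 to 1, with antiderivative sin(u).
Back in r: F(r) = sin(sin(2*r)).
Then F(pi/4) - F(0) = (sin(1)) - (0) = sin(1).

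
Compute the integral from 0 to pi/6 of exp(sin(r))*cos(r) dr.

Let u = sin(r), so du = cos(r) dr. When r = 0, u = 0; when r = pi/6, u = 1/2.
The integral becomes ∫ exp(u) du from 0 to 1/2, with antiderivative exp(u).
Back in r: F(r) = exp(sin(r)).
Then F(pi/6) - F(0) = (exp(1/2)) - (1) = -1 + exp(1/2).

-1 + exp(1/2)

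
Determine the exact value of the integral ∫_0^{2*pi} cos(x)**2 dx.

Use the identity cos^2(x) = (1 + cos(2*x))/2.
An antiderivative is F(x) = x/2 + sin(2*x)/4.
Then F(2*pi) - F(0) = (pi) - (0) = pi.

pi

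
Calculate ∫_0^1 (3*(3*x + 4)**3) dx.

Let u = 3*x + 4, so du = 3 dx. When x = 0, u = 4; when x = 1, u = 7.
The integral becomes ∫ u**3 du from 4 to 7, with antiderivative u**4/4.
Back in x: F(x) = (3*x + 4)**4/4.
Then F(1) - F(0) = (2401/4) - (64) = 2145/4.

2145/4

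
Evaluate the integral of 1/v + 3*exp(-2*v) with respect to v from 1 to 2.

-3*exp(-4)/2 + 3*exp(-2)/2 + log(2)

An antiderivative is F(v) = log(v) - 3*exp(-2*v)/2.
Then F(2) - F(1) = (-3*exp(-4)/2 + log(2)) - (-3*exp(-2)/2) = -3*exp(-4)/2 + 3*exp(-2)/2 + log(2).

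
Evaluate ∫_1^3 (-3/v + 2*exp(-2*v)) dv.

An antiderivative is F(v) = -3*log(v) - exp(-2*v).
Then F(3) - F(1) = (-3*log(3) - exp(-6)) - (-exp(-2)) = -3*log(3) - exp(-6) + exp(-2).

-3*log(3) - exp(-6) + exp(-2)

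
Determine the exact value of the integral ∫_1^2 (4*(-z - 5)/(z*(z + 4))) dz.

log(3/80)

Factor the denominator: z**2 + 4*z = (z + 4)z.
Partial fractions: 4*(-z - 5)/(z*(z + 4)) = 1/(z + 4) - 5/z.
An antiderivative is F(z) = -5*log(z) + log(z + 4).
Then F(2) - F(1) = (log(3/16)) - (log(5)) = log(3/80).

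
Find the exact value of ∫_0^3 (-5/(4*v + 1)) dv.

-5*log(13)/4

An antiderivative is F(v) = -5*log(4*v + 1)/4.
Then F(3) - F(0) = (-5*log(13)/4) - (0) = -5*log(13)/4.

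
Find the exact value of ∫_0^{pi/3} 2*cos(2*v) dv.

An antiderivative is F(v) = sin(2*v).
Then F(pi/3) - F(0) = (sqrt(3)/2) - (0) = sqrt(3)/2.

sqrt(3)/2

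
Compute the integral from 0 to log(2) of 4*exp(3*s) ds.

Let u = exp(s), so du = exp(s) ds. When s = 0, u = 1; when s = log(2), u = 2.
The integral becomes 4·∫ u**2 du from 1 to 2, with antiderivative 4*u**3/3.
Back in s: F(s) = 4*exp(3*s)/3.
Then F(log(2)) - F(0) = (32/3) - (4/3) = 28/3.

28/3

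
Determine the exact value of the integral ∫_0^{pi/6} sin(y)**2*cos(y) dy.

Let u = sin(y), so du = cos(y) dy. When y = 0, u = 0; when y = pi/6, u = 1/2.
The integral becomes ∫ u**2 du from 0 to 1/2, with antiderivative u**3/3.
Back in y: F(y) = sin(y)**3/3.
Then F(pi/6) - F(0) = (1/24) - (0) = 1/24.

1/24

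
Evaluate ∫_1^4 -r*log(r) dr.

Integrate by parts once (u = ln r, dv = -r dr).
An antiderivative is F(r) = -r**2*(2*log(r) - 1)/4.
Then F(4) - F(1) = (4 - 16*log(2)) - (1/4) = 15/4 - 16*log(2).

15/4 - 16*log(2)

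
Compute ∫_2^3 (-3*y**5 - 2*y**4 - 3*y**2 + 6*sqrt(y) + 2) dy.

By the power rule, an antiderivative is F(y) = -y**6/2 - 2*y**5/5 + 4*y**(3/2) - y**3 + 2*y.
Then F(3) - F(2) = (-4827/10 + 12*sqrt(3)) - (-244/5 + 8*sqrt(2)) = -4339/10 - 8*sqrt(2) + 12*sqrt(3).

-4339/10 - 8*sqrt(2) + 12*sqrt(3)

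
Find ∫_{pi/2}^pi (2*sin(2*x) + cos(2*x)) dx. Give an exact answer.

-2

An antiderivative is F(x) = sin(2*x)/2 - cos(2*x).
Then F(pi) - F(pi/2) = (-1) - (1) = -2.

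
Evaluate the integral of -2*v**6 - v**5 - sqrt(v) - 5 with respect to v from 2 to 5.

-348507/14 - 10*sqrt(5)/3 + 4*sqrt(2)/3

By the power rule, an antiderivative is F(v) = -2*v**7/7 - v**6/6 - 2*v**(3/2)/3 - 5*v.
Then F(5) - F(2) = (-1047925/42 - 10*sqrt(5)/3) - (-1202/21 - 4*sqrt(2)/3) = -348507/14 - 10*sqrt(5)/3 + 4*sqrt(2)/3.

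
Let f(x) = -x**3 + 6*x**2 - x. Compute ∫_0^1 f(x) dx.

By the power rule, an antiderivative is F(x) = -x**4/4 + 2*x**3 - x**2/2.
Then F(1) - F(0) = (5/4) - (0) = 5/4.

5/4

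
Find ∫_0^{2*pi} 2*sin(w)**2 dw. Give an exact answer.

2*pi

Use the identity sin^2(w) = (1 - cos(2*w))/2.
An antiderivative is F(w) = w - sin(2*w)/2.
Then F(2*pi) - F(0) = (2*pi) - (0) = 2*pi.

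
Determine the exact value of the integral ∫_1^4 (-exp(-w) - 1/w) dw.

(-log(4**exp(4)) - exp(3) + 1)*exp(-4)

An antiderivative is F(w) = -log(w) + exp(-w).
Then F(4) - F(1) = ((1 - log(4**exp(4)))*exp(-4)) - (exp(-1)) = (-log(4**exp(4)) - exp(3) + 1)*exp(-4).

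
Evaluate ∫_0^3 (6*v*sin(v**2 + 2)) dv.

Let u = v**2 + 2, so du = 2*v dv. When v = 0, u = 2; when v = 3, u = 11.
The integral becomes 3·∫ sin(u) du from 2 to 11, with antiderivative -3*cos(u).
Back in v: F(v) = -3*cos(v**2 + 2).
Then F(3) - F(0) = (-3*cos(11)) - (-3*cos(2)) = 3*cos(2) - 3*cos(11).

3*cos(2) - 3*cos(11)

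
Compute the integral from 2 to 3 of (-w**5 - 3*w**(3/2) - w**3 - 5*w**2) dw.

By the power rule, an antiderivative is F(w) = -w**6/6 - 6*w**(5/2)/5 - w**4/4 - 5*w**3/3.
Then F(3) - F(2) = (-747/4 - 54*sqrt(3)/5) - (-28 - 24*sqrt(2)/5) = -635/4 - 54*sqrt(3)/5 + 24*sqrt(2)/5.

-635/4 - 54*sqrt(3)/5 + 24*sqrt(2)/5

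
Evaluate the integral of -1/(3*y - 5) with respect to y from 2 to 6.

An antiderivative is F(y) = -log(3*y - 5)/3.
Then F(6) - F(2) = (-log(13)/3) - (0) = -log(13)/3.

-log(13)/3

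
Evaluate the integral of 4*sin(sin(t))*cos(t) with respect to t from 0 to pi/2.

Let u = sin(t), so du = cos(t) dt. When t = 0, u = 0; when t = pi/2, u = 1.
The integral becomes 4·∫ sin(u) du from 0 to 1, with antiderivative -4*cos(u).
Back in t: F(t) = -4*cos(sin(t)).
Then F(pi/2) - F(0) = (-4*cos(1)) - (-4) = 4 - 4*cos(1).

4 - 4*cos(1)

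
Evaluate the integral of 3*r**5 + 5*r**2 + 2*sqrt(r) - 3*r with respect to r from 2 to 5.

-8*sqrt(2)/3 + 20*sqrt(5)/3 + 7944

By the power rule, an antiderivative is F(r) = r**6/2 + 4*r**(3/2)/3 + 5*r**3/3 - 3*r**2/2.
Then F(5) - F(2) = (20*sqrt(5)/3 + 23950/3) - (8*sqrt(2)/3 + 118/3) = -8*sqrt(2)/3 + 20*sqrt(5)/3 + 7944.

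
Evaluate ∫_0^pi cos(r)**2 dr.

pi/2

Use the identity cos^2(r) = (1 + cos(2*r))/2.
An antiderivative is F(r) = r/2 + sin(2*r)/4.
Then F(pi) - F(0) = (pi/2) - (0) = pi/2.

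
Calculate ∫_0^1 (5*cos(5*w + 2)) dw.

-sin(2) + sin(7)

Let u = 5*w + 2, so du = 5 dw. When w = 0, u = 2; when w = 1, u = 7.
The integral becomes ∫ cos(u) du from 2 to 7, with antiderivative sin(u).
Back in w: F(w) = sin(5*w + 2).
Then F(1) - F(0) = (sin(7)) - (sin(2)) = -sin(2) + sin(7).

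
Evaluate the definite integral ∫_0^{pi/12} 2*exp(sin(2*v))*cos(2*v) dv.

-1 + exp(1/2)

Let u = sin(2*v), so du = 2*cos(2*v) dv. When v = 0, u = 0; when v = pi/12, u = 1/2.
The integral becomes ∫ exp(u) du from 0 to 1/2, with antiderivative exp(u).
Back in v: F(v) = exp(sin(2*v)).
Then F(pi/12) - F(0) = (exp(1/2)) - (1) = -1 + exp(1/2).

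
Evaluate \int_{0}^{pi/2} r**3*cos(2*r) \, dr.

3/4 - 3*pi**2/16

Integrate by parts 3 times (u = r^3, dv = cos(2*r) dr).
An antiderivative is F(r) = r**3*sin(2*r)/2 + 3*r**2*cos(2*r)/4 - 3*r*sin(2*r)/4 - 3*cos(2*r)/8.
Then F(pi/2) - F(0) = (3/8 - 3*pi**2/16) - (-3/8) = 3/4 - 3*pi**2/16.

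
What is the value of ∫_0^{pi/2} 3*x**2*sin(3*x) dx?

Integrate by parts twice (u = x^2, dv = 3*sin(3*x) dx).
An antiderivative is F(x) = -x**2*cos(3*x) + 2*x*sin(3*x)/3 + 2*cos(3*x)/9.
Then F(pi/2) - F(0) = (-pi/3) - (2/9) = -pi/3 - 2/9.

-pi/3 - 2/9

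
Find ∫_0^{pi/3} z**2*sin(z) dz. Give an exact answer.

Integrate by parts twice (u = z^2, dv = sin(z) dz).
An antiderivative is F(z) = -z**2*cos(z) + 2*z*sin(z) + 2*cos(z).
Then F(pi/3) - F(0) = (-pi**2/18 + 1 + sqrt(3)*pi/3) - (2) = -1 - pi**2/18 + sqrt(3)*pi/3.

-1 - pi**2/18 + sqrt(3)*pi/3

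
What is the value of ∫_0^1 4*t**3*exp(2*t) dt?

3/2 + exp(2)/2

Integrate by parts 3 times (u = t^3, dv = 4*exp(2*t) dt).
An antiderivative is F(t) = (4*t**3 - 6*t**2 + 6*t - 3)*exp(2*t)/2.
Then F(1) - F(0) = (exp(2)/2) - (-3/2) = 3/2 + exp(2)/2.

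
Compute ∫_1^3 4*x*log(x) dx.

-8 + 18*log(3)

Integrate by parts once (u = ln x, dv = 4*x dx).
An antiderivative is F(x) = x**2*(2*log(x) - 1).
Then F(3) - F(1) = (-9 + 18*log(3)) - (-1) = -8 + 18*log(3).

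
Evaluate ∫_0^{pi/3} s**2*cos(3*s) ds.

Integrate by parts twice (u = s^2, dv = cos(3*s) ds).
An antiderivative is F(s) = s**2*sin(3*s)/3 + 2*s*cos(3*s)/9 - 2*sin(3*s)/27.
Then F(pi/3) - F(0) = (-2*pi/27) - (0) = -2*pi/27.

-2*pi/27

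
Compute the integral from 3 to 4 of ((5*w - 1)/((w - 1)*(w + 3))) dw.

-5*log(2) - 3*log(3) + 4*log(7)

Factor the denominator: w**2 + 2*w - 3 = (w + 3)(w - 1).
Partial fractions: (5*w - 1)/((w - 1)*(w + 3)) = 4/(w + 3) + 1/(w - 1).
An antiderivative is F(w) = log(w - 1) + 4*log(w + 3).
Then F(4) - F(3) = (log(3) + 4*log(7)) - (5*log(2) + 4*log(3)) = -5*log(2) - 3*log(3) + 4*log(7).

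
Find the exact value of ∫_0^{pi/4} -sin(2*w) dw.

-1/2

An antiderivative is F(w) = cos(2*w)/2.
Then F(pi/4) - F(0) = (0) - (1/2) = -1/2.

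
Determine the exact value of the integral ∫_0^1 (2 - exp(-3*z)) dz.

exp(-3)/3 + 5/3

An antiderivative is F(z) = 2*z + exp(-3*z)/3.
Then F(1) - F(0) = (exp(-3)/3 + 2) - (1/3) = exp(-3)/3 + 5/3.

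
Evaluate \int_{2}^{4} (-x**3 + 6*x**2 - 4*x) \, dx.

By the power rule, an antiderivative is F(x) = -x**4/4 + 2*x**3 - 2*x**2.
Then F(4) - F(2) = (32) - (4) = 28.

28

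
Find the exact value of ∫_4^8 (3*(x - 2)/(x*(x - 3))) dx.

Factor the denominator: x**2 - 3*x = x(x - 3).
Partial fractions: 3*(x - 2)/(x*(x - 3)) = 2/x + 1/(x - 3).
An antiderivative is F(x) = 2*log(x) + log(x - 3).
Then F(8) - F(4) = (log(5) + 6*log(2)) - (log(16)) = log(20).

log(20)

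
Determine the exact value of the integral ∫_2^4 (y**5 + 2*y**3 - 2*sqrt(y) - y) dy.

8*sqrt(2)/3 + 2326/3

By the power rule, an antiderivative is F(y) = y**6/6 + y**4/2 - 4*y**(3/2)/3 - y**2/2.
Then F(4) - F(2) = (792) - (50/3 - 8*sqrt(2)/3) = 8*sqrt(2)/3 + 2326/3.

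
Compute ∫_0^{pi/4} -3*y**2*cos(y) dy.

3*sqrt(2)*(-8*pi - pi**2 + 32)/32

Integrate by parts twice (u = y^2, dv = -3*cos(y) dy).
An antiderivative is F(y) = -3*y**2*sin(y) - 6*y*cos(y) + 6*sin(y).
Then F(pi/4) - F(0) = (3*sqrt(2)*(-8*pi - pi**2 + 32)/32) - (0) = 3*sqrt(2)*(-8*pi - pi**2 + 32)/32.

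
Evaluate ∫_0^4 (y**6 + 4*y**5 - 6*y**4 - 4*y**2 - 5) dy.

392396/105

By the power rule, an antiderivative is F(y) = y**7/7 + 2*y**6/3 - 6*y**5/5 - 4*y**3/3 - 5*y.
Then F(4) - F(0) = (392396/105) - (0) = 392396/105.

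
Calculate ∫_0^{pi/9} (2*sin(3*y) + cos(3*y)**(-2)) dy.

1/3 + sqrt(3)/3

An antiderivative is F(y) = -2*cos(3*y)/3 + tan(3*y)/3.
Then F(pi/9) - F(0) = (-1/3 + sqrt(3)/3) - (-2/3) = 1/3 + sqrt(3)/3.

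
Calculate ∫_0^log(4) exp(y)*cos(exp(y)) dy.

-sin(1) + sin(4)

Let u = exp(y), so du = exp(y) dy. When y = 0, u = 1; when y = log(4), u = 4.
The integral becomes ∫ cos(u) du from 1 to 4, with antiderivative sin(u).
Back in y: F(y) = sin(exp(y)).
Then F(log(4)) - F(0) = (sin(4)) - (sin(1)) = -sin(1) + sin(4).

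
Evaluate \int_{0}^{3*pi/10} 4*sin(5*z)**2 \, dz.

Use the identity sin^2(5*z) = (1 - cos(10*z))/2.
An antiderivative is F(z) = 2*z - sin(10*z)/5.
Then F(3*pi/10) - F(0) = (3*pi/5) - (0) = 3*pi/5.

3*pi/5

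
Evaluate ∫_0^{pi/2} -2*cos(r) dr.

-2

An antiderivative is F(r) = -2*sin(r).
Then F(pi/2) - F(0) = (-2) - (0) = -2.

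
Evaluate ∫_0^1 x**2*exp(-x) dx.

Integrate by parts twice (u = x^2, dv = exp(-x) dx).
An antiderivative is F(x) = (-x**2 - 2*x - 2)*exp(-x).
Then F(1) - F(0) = (-5*exp(-1)) - (-2) = 2 - 5*exp(-1).

2 - 5*exp(-1)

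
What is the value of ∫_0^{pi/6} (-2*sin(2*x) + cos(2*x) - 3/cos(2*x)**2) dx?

An antiderivative is F(x) = sin(2*x)/2 + cos(2*x) - 3*tan(2*x)/2.
Then F(pi/6) - F(0) = (1/2 - 5*sqrt(3)/4) - (1) = -5*sqrt(3)/4 - 1/2.

-5*sqrt(3)/4 - 1/2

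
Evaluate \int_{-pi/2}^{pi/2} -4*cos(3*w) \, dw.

8/3

An antiderivative is F(w) = -4*sin(3*w)/3.
Then F(pi/2) - F(-pi/2) = (4/3) - (-4/3) = 8/3.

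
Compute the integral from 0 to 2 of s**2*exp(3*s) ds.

Integrate by parts twice (u = s^2, dv = exp(3*s) ds).
An antiderivative is F(s) = (9*s**2 - 6*s + 2)*exp(3*s)/27.
Then F(2) - F(0) = (26*exp(6)/27) - (2/27) = -2/27 + 26*exp(6)/27.

-2/27 + 26*exp(6)/27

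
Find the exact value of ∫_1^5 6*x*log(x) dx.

Integrate by parts once (u = ln x, dv = 6*x dx).
An antiderivative is F(x) = 3*x**2*(2*log(x) - 1)/2.
Then F(5) - F(1) = (-75/2 + 75*log(5)) - (-3/2) = -36 + 75*log(5).

-36 + 75*log(5)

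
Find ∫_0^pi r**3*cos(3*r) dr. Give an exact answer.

4/27 - pi**2/3

Integrate by parts 3 times (u = r^3, dv = cos(3*r) dr).
An antiderivative is F(r) = r**3*sin(3*r)/3 + r**2*cos(3*r)/3 - 2*r*sin(3*r)/9 - 2*cos(3*r)/27.
Then F(pi) - F(0) = (2/27 - pi**2/3) - (-2/27) = 4/27 - pi**2/3.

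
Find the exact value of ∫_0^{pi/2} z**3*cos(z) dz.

Integrate by parts 3 times (u = z^3, dv = cos(z) dz).
An antiderivative is F(z) = z**3*sin(z) + 3*z**2*cos(z) - 6*z*sin(z) - 6*cos(z).
Then F(pi/2) - F(0) = (pi*(-24 + pi**2)/8) - (-6) = -3*pi + pi**3/8 + 6.

-3*pi + pi**3/8 + 6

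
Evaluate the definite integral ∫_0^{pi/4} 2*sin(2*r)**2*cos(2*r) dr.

Let u = sin(2*r), so du = 2*cos(2*r) dr. When r = 0, u = 0; when r = pi/4, u = 1.
The integral becomes ∫ u**2 du from 0 to 1, with antiderivative u**3/3.
Back in r: F(r) = sin(2*r)**3/3.
Then F(pi/4) - F(0) = (1/3) - (0) = 1/3.

1/3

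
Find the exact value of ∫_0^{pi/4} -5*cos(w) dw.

An antiderivative is F(w) = -5*sin(w).
Then F(pi/4) - F(0) = (-5*sqrt(2)/2) - (0) = -5*sqrt(2)/2.

-5*sqrt(2)/2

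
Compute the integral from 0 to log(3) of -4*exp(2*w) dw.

-16

An antiderivative is F(w) = -2*exp(2*w).
Then F(log(3)) - F(0) = (-18) - (-2) = -16.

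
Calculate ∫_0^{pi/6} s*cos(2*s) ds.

Integrate by parts once (u = s, dv = cos(2*s) ds).
An antiderivative is F(s) = s*sin(2*s)/2 + cos(2*s)/4.
Then F(pi/6) - F(0) = (1/8 + sqrt(3)*pi/24) - (1/4) = -1/8 + sqrt(3)*pi/24.

-1/8 + sqrt(3)*pi/24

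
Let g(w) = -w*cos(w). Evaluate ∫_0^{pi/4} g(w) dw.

-sqrt(2)/2 - sqrt(2)*pi/8 + 1

Integrate by parts once (u = w, dv = -cos(w) dw).
An antiderivative is F(w) = -w*sin(w) - cos(w).
Then F(pi/4) - F(0) = (sqrt(2)*(-4 - pi)/8) - (-1) = -sqrt(2)/2 - sqrt(2)*pi/8 + 1.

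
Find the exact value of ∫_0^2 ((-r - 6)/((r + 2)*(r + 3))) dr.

-3*log(3) - 4*log(2) + 3*log(5)

Factor the denominator: r**2 + 5*r + 6 = (r + 3)(r + 2).
Partial fractions: (-r - 6)/((r + 2)*(r + 3)) = 3/(r + 3) - 4/(r + 2).
An antiderivative is F(r) = -4*log(r + 2) + 3*log(r + 3).
Then F(2) - F(0) = (-8*log(2) + 3*log(5)) - (log(27/16)) = -3*log(3) - 4*log(2) + 3*log(5).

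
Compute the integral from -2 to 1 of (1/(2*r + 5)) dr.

log(7)/2

An antiderivative is F(r) = log(2*r + 5)/2.
Then F(1) - F(-2) = (log(7)/2) - (0) = log(7)/2.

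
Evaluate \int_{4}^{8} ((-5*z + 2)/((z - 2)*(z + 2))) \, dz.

Factor the denominator: z**2 - 4 = (z + 2)(z - 2).
Partial fractions: (-5*z + 2)/((z - 2)*(z + 2)) = -3/(z + 2) - 2/(z - 2).
An antiderivative is F(z) = -2*log(z - 2) - 3*log(z + 2).
Then F(8) - F(4) = (-3*log(5) - 5*log(2) - 2*log(3)) - (-5*log(2) - 3*log(3)) = -3*log(5) + log(3).

-3*log(5) + log(3)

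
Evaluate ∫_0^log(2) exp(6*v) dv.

21/2

Let u = exp(v), so du = exp(v) dv. When v = 0, u = 1; when v = log(2), u = 2.
The integral becomes ∫ u**5 du from 1 to 2, with antiderivative u**6/6.
Back in v: F(v) = exp(6*v)/6.
Then F(log(2)) - F(0) = (32/3) - (1/6) = 21/2.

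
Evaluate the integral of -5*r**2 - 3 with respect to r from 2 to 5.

-204

By the power rule, an antiderivative is F(r) = -5*r**3/3 - 3*r.
Then F(5) - F(2) = (-670/3) - (-58/3) = -204.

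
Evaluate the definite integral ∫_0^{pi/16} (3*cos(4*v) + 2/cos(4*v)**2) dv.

1/2 + 3*sqrt(2)/8

An antiderivative is F(v) = 3*sin(4*v)/4 + tan(4*v)/2.
Then F(pi/16) - F(0) = (1/2 + 3*sqrt(2)/8) - (0) = 1/2 + 3*sqrt(2)/8.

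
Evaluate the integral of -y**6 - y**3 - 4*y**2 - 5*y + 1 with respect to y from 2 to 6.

By the power rule, an antiderivative is F(y) = -y**7/7 - y**4/4 - 4*y**3/3 - 5*y**2/2 + y.
Then F(6) - F(2) = (-284808/7) - (-860/21) = -853564/21.

-853564/21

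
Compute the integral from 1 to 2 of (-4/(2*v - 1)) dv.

An antiderivative is F(v) = -2*log(2*v - 1).
Then F(2) - F(1) = (-log(9)) - (0) = -log(9).

-log(9)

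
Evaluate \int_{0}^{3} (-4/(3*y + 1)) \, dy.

-4*log(10)/3

An antiderivative is F(y) = -4*log(3*y + 1)/3.
Then F(3) - F(0) = (-4*log(10)/3) - (0) = -4*log(10)/3.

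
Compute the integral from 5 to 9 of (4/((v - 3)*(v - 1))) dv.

Factor the denominator: v**2 - 4*v + 3 = (v - 1)(v - 3).
Partial fractions: 4/((v - 3)*(v - 1)) = -2/(v - 1) + 2/(v - 3).
An antiderivative is F(v) = 2*log(v - 3) - 2*log(v - 1).
Then F(9) - F(5) = (log(9/16)) - (-log(4)) = log(9/4).

log(9/4)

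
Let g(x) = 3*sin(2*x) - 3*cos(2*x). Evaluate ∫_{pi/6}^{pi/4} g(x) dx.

An antiderivative is F(x) = -3*sin(2*x)/2 - 3*cos(2*x)/2.
Then F(pi/4) - F(pi/6) = (-3/2) - (-3*sqrt(3)/4 - 3/4) = -3/4 + 3*sqrt(3)/4.

-3/4 + 3*sqrt(3)/4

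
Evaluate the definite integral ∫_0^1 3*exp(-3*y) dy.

1 - exp(-3)

An antiderivative is F(y) = -exp(-3*y).
Then F(1) - F(0) = (-exp(-3)) - (-1) = 1 - exp(-3).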